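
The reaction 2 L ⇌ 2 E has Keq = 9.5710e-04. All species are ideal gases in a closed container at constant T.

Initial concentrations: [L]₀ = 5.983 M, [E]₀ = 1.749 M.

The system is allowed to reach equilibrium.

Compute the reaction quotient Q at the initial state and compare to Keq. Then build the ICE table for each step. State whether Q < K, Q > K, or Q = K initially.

Q₀ = 0.08546; Q > K (proceeds reverse)

Q₀ = 0.08546 vs Keq = 9.5710e-04 ⇒ Q>K, reverse
Step 1:
                   L          E
  Initial      5.983      1.749
  Change       1.517     -1.517
  Equil          7.5      0.232
  solve Keq expr → x = -0.7585; check Q = 9.5710e-04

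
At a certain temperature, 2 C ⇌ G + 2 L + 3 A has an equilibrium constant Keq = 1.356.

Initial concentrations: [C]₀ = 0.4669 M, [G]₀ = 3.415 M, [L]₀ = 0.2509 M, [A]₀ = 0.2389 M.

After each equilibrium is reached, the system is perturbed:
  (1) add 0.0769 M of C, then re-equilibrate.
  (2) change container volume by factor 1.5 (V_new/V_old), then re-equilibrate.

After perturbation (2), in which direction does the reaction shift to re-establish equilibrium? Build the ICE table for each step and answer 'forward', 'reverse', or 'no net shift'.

Q₀ = 0.01345 vs Keq = 1.356 ⇒ Q<K, forward
Step 1:
                    C           G           L           A
  Initial      0.4669       3.415      0.2509      0.2389
  Change      -0.1928     0.09642      0.1928      0.2892
  Equil        0.2741       3.511      0.4437      0.5281
  solve Keq expr → x = 0.09642; check Q = 1.356
Then add 0.0769 M of C.
Step 2:
                    C           G           L           A
  Initial       0.351       3.511      0.4437      0.5281
  Change     -0.02651     0.01325     0.02651     0.03976
  Equil        0.3245       3.525      0.4702      0.5679
  solve Keq expr → x = 0.01325; check Q = 1.356
Then change container volume by factor 1.5 (V_new/V_old).
Step 3:
                    C           G           L           A
  Initial      0.2163        2.35      0.3135      0.3786
  Change      -0.0589     0.02945      0.0589     0.08836
  Equil        0.1574       2.379      0.3724       0.467
  solve Keq expr → x = 0.02945; check Q = 1.356

Direction: forward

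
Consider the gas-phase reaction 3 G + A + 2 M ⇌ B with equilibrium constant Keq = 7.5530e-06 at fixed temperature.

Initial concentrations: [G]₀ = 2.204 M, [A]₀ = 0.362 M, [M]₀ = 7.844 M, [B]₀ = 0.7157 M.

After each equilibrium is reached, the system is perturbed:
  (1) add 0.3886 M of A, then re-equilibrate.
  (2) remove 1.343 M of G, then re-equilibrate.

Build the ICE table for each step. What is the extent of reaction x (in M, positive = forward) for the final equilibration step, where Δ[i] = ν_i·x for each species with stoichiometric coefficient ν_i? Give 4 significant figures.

x = -0.04028 M

Q₀ = 0.003001 vs Keq = 7.5530e-06 ⇒ Q>K, reverse
Step 1:
                   G          A          M          B
  Initial      2.204      0.362      7.844     0.7157
  Change       2.001      0.667      1.334     -0.667
  Equil        4.205      1.029      9.178    0.04868
  solve Keq expr → x = -0.667; check Q = 7.5530e-06
Then add 0.3886 M of A.
Step 2:
                   G          A          M          B
  Initial      4.205      1.418      9.178    0.04868
  Change    -0.04537   -0.01512   -0.03024    0.01512
  Equil         4.16      1.402      9.148     0.0638
  solve Keq expr → x = 0.01512; check Q = 7.5530e-06
Then remove 1.343 M of G.
Step 3:
                   G          A          M          B
  Initial      2.817      1.402      9.148     0.0638
  Change      0.1208    0.04028    0.08056   -0.04028
  Equil        2.938      1.443      9.228    0.02352
  solve Keq expr → x = -0.04028; check Q = 7.5530e-06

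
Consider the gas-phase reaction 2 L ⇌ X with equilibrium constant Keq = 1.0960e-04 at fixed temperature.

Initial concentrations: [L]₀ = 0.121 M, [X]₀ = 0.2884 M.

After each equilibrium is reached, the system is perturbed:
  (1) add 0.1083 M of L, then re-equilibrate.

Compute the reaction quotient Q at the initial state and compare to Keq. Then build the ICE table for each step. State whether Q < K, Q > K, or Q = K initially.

Q₀ = 19.7 vs Keq = 1.0960e-04 ⇒ Q>K, reverse
Step 1:
                   L          X
  init         0.121     0.2884
  Δ           0.5767    -0.2883
  eq          0.6977 5.3351e-05
  solve Keq expr → x = -0.2883; check Q = 1.0960e-04
Then add 0.1083 M of L.
Step 2:
                   L          X
  init         0.806 5.3351e-05
  Δ       -3.5684e-05 1.7842e-05
  eq           0.806 7.1193e-05
  solve Keq expr → x = 1.7842e-05; check Q = 1.0960e-04

Q₀ = 19.7; Q > K (proceeds reverse)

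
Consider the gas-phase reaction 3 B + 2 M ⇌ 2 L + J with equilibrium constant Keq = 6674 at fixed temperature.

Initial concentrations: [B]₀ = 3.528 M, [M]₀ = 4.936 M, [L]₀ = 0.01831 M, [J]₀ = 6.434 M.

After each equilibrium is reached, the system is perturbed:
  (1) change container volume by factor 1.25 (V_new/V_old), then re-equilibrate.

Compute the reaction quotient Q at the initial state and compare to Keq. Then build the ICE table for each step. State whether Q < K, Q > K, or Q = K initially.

Q₀ = 2.0161e-06 vs Keq = 6674 ⇒ Q<K, forward
Step 1:
                   B          M          L          J
  Initial      3.528      4.936    0.01831      6.434
  Change      -3.433     -2.289      2.289      1.144
  Equil      0.09518      2.647      2.307      7.578
  solve Keq expr → x = 1.144; check Q = 6674
Then change container volume by factor 1.25 (V_new/V_old).
Step 2:
                   B          M          L          J
  Initial    0.07614      2.118      1.845      6.063
  Change     0.01173   0.007819  -0.007819  -0.003909
  Equil      0.08787      2.126      1.838      6.059
  solve Keq expr → x = -0.003909; check Q = 6674

Q₀ = 2.0161e-06; Q < K (proceeds forward)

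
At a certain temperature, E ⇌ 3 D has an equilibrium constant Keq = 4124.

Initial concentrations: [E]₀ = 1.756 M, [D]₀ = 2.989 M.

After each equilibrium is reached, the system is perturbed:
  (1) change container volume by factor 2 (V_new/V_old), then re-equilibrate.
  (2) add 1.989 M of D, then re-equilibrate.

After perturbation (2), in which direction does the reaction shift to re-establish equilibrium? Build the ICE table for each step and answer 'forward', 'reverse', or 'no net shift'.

Q₀ = 15.21 vs Keq = 4124 ⇒ Q<K, forward
Step 1:
                   E          D
  I            1.756      2.989
  C           -1.637       4.91
  E           0.1195      7.899
  solve Keq expr → x = 1.637; check Q = 4124
Then change container volume by factor 2 (V_new/V_old).
Step 2:
                   E          D
  I          0.05974      3.949
  C         -0.04329     0.1299
  E          0.01646      4.079
  solve Keq expr → x = 0.04329; check Q = 4124
Then add 1.989 M of D.
Step 3:
                   E          D
  I          0.01646      6.068
  C          0.03496    -0.1049
  E          0.05142      5.963
  solve Keq expr → x = -0.03496; check Q = 4124

Direction: reverse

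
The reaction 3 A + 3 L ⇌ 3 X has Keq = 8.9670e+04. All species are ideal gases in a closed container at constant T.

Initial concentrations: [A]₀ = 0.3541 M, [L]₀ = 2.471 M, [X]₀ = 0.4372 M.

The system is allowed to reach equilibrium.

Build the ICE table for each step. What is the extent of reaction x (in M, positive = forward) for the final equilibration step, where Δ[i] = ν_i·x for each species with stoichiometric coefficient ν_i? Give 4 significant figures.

Q₀ = 0.1248 vs Keq = 8.9670e+04 ⇒ Q<K, forward
Step 1:
                  A         L         X
  init       0.3541     2.471    0.4372
  Δ         -0.3459   -0.3459    0.3459
  eq       0.008232     2.125    0.7831
  solve Keq expr → x = 0.1153; check Q = 8.9670e+04

x = 0.1153 M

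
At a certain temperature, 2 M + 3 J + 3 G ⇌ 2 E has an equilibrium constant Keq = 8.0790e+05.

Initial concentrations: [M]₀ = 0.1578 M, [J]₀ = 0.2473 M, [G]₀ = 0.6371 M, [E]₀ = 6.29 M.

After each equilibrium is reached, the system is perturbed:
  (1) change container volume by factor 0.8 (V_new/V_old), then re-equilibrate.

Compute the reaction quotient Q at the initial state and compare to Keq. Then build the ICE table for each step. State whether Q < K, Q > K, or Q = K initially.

Q₀ = 4.0625e+05 vs Keq = 8.0790e+05 ⇒ Q<K, forward
Step 1:
                  M         J         G         E
  I          0.1578    0.2473    0.6371      6.29
  C        -0.01712  -0.02568  -0.02568   0.01712
  E          0.1407    0.2216    0.6114     6.307
  solve Keq expr → x = 0.00856; check Q = 8.0790e+05
Then change container volume by factor 0.8 (V_new/V_old).
Step 2:
                  M         J         G         E
  I          0.1758     0.277    0.7643     7.884
  C        -0.03603  -0.05405  -0.05405   0.03603
  E          0.1398     0.223    0.7102      7.92
  solve Keq expr → x = 0.01802; check Q = 8.0790e+05

Q₀ = 4.0625e+05; Q < K (proceeds forward)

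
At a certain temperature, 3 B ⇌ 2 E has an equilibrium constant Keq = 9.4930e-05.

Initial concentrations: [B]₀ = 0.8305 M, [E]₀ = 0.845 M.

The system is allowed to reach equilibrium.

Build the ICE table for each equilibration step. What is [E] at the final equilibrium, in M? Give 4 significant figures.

Q₀ = 1.247 vs Keq = 9.4930e-05 ⇒ Q>K, reverse
Step 1:
                  B         E
  init       0.8305     0.845
  Δ           1.224   -0.8163
  eq          2.055    0.0287
  solve Keq expr → x = -0.4081; check Q = 9.4930e-05

[E]_eq = 0.0287 M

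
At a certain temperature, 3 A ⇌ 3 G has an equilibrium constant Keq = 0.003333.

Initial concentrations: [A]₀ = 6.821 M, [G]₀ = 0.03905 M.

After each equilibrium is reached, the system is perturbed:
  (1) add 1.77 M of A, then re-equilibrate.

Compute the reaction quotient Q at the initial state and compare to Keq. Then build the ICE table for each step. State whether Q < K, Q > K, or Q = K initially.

Q₀ = 1.8764e-07 vs Keq = 0.003333 ⇒ Q<K, forward
Step 1:
                    A           G
  I             6.821     0.03905
  C           -0.8525      0.8525
  E             5.969      0.8915
  solve Keq expr → x = 0.2842; check Q = 0.003333
Then add 1.77 M of A.
Step 2:
                    A           G
  I             7.739      0.8915
  C             -0.23        0.23
  E             7.508       1.122
  solve Keq expr → x = 0.07668; check Q = 0.003333

Q₀ = 1.8764e-07; Q < K (proceeds forward)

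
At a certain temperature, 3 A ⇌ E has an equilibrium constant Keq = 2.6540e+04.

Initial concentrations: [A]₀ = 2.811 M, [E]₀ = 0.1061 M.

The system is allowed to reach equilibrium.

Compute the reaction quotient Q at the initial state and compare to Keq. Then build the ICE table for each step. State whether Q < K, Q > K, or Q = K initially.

Q₀ = 0.004777 vs Keq = 2.6540e+04 ⇒ Q<K, forward
Step 1:
                    A           E
  init          2.811      0.1061
  Δ            -2.777      0.9257
  eq          0.03388       1.032
  solve Keq expr → x = 0.9257; check Q = 2.6540e+04

Q₀ = 0.004777; Q < K (proceeds forward)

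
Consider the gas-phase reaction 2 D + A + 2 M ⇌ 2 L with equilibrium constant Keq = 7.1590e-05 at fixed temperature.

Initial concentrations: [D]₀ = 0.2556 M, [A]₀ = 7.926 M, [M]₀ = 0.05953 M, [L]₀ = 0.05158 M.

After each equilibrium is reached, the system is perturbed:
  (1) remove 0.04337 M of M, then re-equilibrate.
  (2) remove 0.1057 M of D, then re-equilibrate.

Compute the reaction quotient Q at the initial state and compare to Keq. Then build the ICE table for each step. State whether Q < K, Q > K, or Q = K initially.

Q₀ = 1.45; Q > K (proceeds reverse)

Q₀ = 1.45 vs Keq = 7.1590e-05 ⇒ Q>K, reverse
Step 1:
                   D          A          M          L
  init        0.2556      7.926    0.05953    0.05158
  Δ          0.05077    0.02539    0.05077   -0.05077
  eq          0.3064      7.951     0.1103 8.0629e-04
  solve Keq expr → x = -0.02539; check Q = 7.1590e-05
Then remove 0.04337 M of M.
Step 2:
                   D          A          M          L
  init        0.3064      7.951    0.06693 8.0629e-04
  Δ       3.1422e-04 1.5711e-04 3.1422e-04 -3.1422e-04
  eq          0.3067      7.952    0.06725 4.9207e-04
  solve Keq expr → x = -1.5711e-04; check Q = 7.1590e-05
Then remove 0.1057 M of D.
Step 3:
                   D          A          M          L
  init         0.201      7.952    0.06725 4.9207e-04
  Δ       1.6851e-04 8.4256e-05 1.6851e-04 -1.6851e-04
  eq          0.2012      7.952    0.06742 3.2356e-04
  solve Keq expr → x = -8.4256e-05; check Q = 7.1590e-05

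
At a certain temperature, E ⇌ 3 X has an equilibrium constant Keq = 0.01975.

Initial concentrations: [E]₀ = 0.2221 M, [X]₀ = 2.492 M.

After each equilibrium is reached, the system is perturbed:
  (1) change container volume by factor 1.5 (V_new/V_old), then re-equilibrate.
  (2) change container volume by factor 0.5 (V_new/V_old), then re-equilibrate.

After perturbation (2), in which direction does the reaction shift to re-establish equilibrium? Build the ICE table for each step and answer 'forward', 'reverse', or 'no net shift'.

Direction: reverse

Q₀ = 69.68 vs Keq = 0.01975 ⇒ Q>K, reverse
Step 1:
                   E          X
  I           0.2221      2.492
  C           0.7417     -2.225
  E           0.9638      0.267
  solve Keq expr → x = -0.7417; check Q = 0.01975
Then change container volume by factor 1.5 (V_new/V_old).
Step 2:
                   E          X
  I           0.6425      0.178
  C         -0.01769    0.05308
  E           0.6248     0.2311
  solve Keq expr → x = 0.01769; check Q = 0.01975
Then change container volume by factor 0.5 (V_new/V_old).
Step 3:
                   E          X
  I             1.25     0.4622
  C          0.05559    -0.1668
  E            1.305     0.2954
  solve Keq expr → x = -0.05559; check Q = 0.01975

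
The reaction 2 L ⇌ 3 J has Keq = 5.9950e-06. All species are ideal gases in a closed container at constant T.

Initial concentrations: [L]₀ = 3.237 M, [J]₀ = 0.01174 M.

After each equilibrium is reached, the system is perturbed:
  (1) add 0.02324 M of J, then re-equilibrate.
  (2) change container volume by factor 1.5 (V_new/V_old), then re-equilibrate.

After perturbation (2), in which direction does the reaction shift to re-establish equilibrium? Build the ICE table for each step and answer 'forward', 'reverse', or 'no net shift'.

Q₀ = 1.5443e-07 vs Keq = 5.9950e-06 ⇒ Q<K, forward
Step 1:
                  L         J
  init        3.237   0.01174
  Δ        -0.01857   0.02786
  eq          3.218    0.0396
  solve Keq expr → x = 0.009287; check Q = 5.9950e-06
Then add 0.02324 M of J.
Step 2:
                  L         J
  init        3.218   0.06284
  Δ         0.01541  -0.02311
  eq          3.234   0.03973
  solve Keq expr → x = -0.007705; check Q = 5.9950e-06
Then change container volume by factor 1.5 (V_new/V_old).
Step 3:
                  L         J
  init        2.156   0.02648
  Δ       -0.002539  0.003809
  eq          2.153   0.03029
  solve Keq expr → x = 0.00127; check Q = 5.9950e-06

Direction: forward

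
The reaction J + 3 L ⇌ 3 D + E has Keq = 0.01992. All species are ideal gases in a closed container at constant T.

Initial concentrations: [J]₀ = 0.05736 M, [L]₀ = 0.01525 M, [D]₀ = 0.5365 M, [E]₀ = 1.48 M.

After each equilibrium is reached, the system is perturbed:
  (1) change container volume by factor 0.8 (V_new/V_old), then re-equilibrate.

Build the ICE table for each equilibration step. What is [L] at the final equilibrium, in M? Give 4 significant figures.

[L]_eq = 0.6011 M

Q₀ = 1.1234e+06 vs Keq = 0.01992 ⇒ Q>K, reverse
Step 1:
                    J           L           D           E
  I           0.05736     0.01525      0.5365        1.48
  C            0.1552      0.4657     -0.4657     -0.1552
  E            0.2126      0.4809     0.07084       1.325
  solve Keq expr → x = -0.1552; check Q = 0.01992
Then change container volume by factor 0.8 (V_new/V_old).
Step 2:
                    J           L           D           E
  I            0.2657      0.6011     0.08855       1.656
  C                 0           0           0           0
  E            0.2657      0.6011     0.08855       1.656
  solve Keq expr → x = 0; check Q = 0.01992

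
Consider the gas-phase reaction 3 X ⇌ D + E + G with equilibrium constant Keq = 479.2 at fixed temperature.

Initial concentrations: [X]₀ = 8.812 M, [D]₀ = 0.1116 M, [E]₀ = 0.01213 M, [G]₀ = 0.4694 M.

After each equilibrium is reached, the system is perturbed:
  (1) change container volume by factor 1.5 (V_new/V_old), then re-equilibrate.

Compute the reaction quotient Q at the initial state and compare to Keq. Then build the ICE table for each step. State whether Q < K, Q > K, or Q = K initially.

Q₀ = 9.2863e-07; Q < K (proceeds forward)

Q₀ = 9.2863e-07 vs Keq = 479.2 ⇒ Q<K, forward
Step 1:
                   X          D          E          G
  I            8.812     0.1116    0.01213     0.4694
  C           -8.429       2.81       2.81       2.81
  E           0.3835      2.921      2.822      3.279
  solve Keq expr → x = 2.81; check Q = 479.2
Then change container volume by factor 1.5 (V_new/V_old).
Step 2:
                   X          D          E          G
  I           0.2557      1.947      1.881      2.186
  C                0          0          0          0
  E           0.2557      1.947      1.881      2.186
  solve Keq expr → x = 0; check Q = 479.2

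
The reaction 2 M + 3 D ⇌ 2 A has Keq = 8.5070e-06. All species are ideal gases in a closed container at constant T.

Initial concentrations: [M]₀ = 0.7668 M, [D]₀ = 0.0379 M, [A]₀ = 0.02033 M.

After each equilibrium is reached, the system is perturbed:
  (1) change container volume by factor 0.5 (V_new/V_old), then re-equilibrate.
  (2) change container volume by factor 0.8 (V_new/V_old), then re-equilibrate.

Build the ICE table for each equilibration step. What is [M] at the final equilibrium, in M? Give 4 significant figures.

Q₀ = 12.91 vs Keq = 8.5070e-06 ⇒ Q>K, reverse
Step 1:
                   M          D          A
  I           0.7668     0.0379    0.02033
  C          0.02029    0.03043   -0.02029
  E           0.7871    0.06833 4.1007e-05
  solve Keq expr → x = -0.01014; check Q = 8.5070e-06
Then change container volume by factor 0.5 (V_new/V_old).
Step 2:
                   M          D          A
  I            1.574     0.1367 8.2015e-05
  C       -1.4937e-04 -2.2405e-04 1.4937e-04
  E            1.574     0.1364 2.3138e-04
  solve Keq expr → x = 7.4683e-05; check Q = 8.5070e-06
Then change container volume by factor 0.8 (V_new/V_old).
Step 3:
                   M          D          A
  I            1.968     0.1706 2.8923e-04
  C       -1.1435e-04 -1.7152e-04 1.1435e-04
  E            1.967     0.1704 4.0357e-04
  solve Keq expr → x = 5.7173e-05; check Q = 8.5070e-06

[M]_eq = 1.967 M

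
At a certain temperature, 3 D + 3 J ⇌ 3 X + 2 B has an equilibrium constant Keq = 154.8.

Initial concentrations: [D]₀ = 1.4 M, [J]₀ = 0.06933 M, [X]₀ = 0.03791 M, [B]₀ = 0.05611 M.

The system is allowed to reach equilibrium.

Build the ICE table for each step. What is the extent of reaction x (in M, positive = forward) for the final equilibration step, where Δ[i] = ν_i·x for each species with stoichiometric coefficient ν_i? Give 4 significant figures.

Q₀ = 1.8758e-04 vs Keq = 154.8 ⇒ Q<K, forward
Step 1:
                  D         J         X         B
  Initial       1.4   0.06933   0.03791   0.05611
  Change   -0.06619  -0.06619   0.06619   0.04413
  Equil       1.334  0.003137    0.1041    0.1002
  solve Keq expr → x = 0.02206; check Q = 154.8

x = 0.02206 M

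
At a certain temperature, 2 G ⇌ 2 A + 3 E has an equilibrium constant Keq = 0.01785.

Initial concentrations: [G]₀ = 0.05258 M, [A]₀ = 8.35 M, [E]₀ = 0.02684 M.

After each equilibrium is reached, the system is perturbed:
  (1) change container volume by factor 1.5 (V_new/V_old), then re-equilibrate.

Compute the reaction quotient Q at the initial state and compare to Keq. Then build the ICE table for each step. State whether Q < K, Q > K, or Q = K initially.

Q₀ = 0.4876; Q > K (proceeds reverse)

Q₀ = 0.4876 vs Keq = 0.01785 ⇒ Q>K, reverse
Step 1:
                  G         A         E
  I         0.05258      8.35   0.02684
  C         0.01113  -0.01113   -0.0167
  E         0.06371     8.339   0.01014
  solve Keq expr → x = -0.005567; check Q = 0.01785
Then change container volume by factor 1.5 (V_new/V_old).
Step 2:
                  G         A         E
  I         0.04248     5.559  0.006759
  C       -0.002034  0.002034  0.003051
  E         0.04044     5.561   0.00981
  solve Keq expr → x = 0.001017; check Q = 0.01785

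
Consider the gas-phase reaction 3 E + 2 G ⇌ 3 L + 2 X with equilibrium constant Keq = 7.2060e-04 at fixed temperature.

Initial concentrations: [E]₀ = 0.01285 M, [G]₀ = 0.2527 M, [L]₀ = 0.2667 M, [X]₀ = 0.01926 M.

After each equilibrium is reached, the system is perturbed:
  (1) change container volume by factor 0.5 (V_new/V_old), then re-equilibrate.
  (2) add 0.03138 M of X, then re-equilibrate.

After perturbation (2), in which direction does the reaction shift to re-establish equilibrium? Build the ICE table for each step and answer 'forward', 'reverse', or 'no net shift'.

Direction: reverse

Q₀ = 51.94 vs Keq = 7.2060e-04 ⇒ Q>K, reverse
Step 1:
                   E          G          L          X
  Initial    0.01285     0.2527     0.2667    0.01926
  Change     0.02811    0.01874   -0.02811   -0.01874
  Equil      0.04096     0.2714     0.2386 5.1836e-04
  solve Keq expr → x = -0.009371; check Q = 7.2060e-04
Then change container volume by factor 0.5 (V_new/V_old).
Step 2:
                   E          G          L          X
  Initial    0.08192     0.5429     0.4772   0.001037
  Change           0          0          0          0
  Equil      0.08192     0.5429     0.4772   0.001037
  solve Keq expr → x = 0; check Q = 7.2060e-04
Then add 0.03138 M of X.
Step 3:
                   E          G          L          X
  Initial    0.08192     0.5429     0.4772    0.03242
  Change     0.04496    0.02997   -0.04496   -0.02997
  Equil       0.1269     0.5729     0.4322   0.002446
  solve Keq expr → x = -0.01499; check Q = 7.2060e-04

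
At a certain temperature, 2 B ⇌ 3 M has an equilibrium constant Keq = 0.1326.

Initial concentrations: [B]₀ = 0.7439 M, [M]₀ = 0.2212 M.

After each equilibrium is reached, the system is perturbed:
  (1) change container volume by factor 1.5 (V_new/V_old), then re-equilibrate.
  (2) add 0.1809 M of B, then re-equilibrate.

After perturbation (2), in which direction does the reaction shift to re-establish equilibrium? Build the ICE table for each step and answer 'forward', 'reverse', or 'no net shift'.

Direction: forward

Q₀ = 0.01956 vs Keq = 0.1326 ⇒ Q<K, forward
Step 1:
                   B          M
  Initial     0.7439     0.2212
  Change     -0.1048     0.1572
  Equil       0.6391     0.3784
  solve Keq expr → x = 0.05239; check Q = 0.1326
Then change container volume by factor 1.5 (V_new/V_old).
Step 2:
                   B          M
  Initial     0.4261     0.2522
  Change    -0.01867    0.02801
  Equil       0.4074     0.2802
  solve Keq expr → x = 0.009335; check Q = 0.1326
Then add 0.1809 M of B.
Step 3:
                   B          M
  Initial     0.5883     0.2802
  Change    -0.04071    0.06107
  Equil       0.5476     0.3413
  solve Keq expr → x = 0.02036; check Q = 0.1326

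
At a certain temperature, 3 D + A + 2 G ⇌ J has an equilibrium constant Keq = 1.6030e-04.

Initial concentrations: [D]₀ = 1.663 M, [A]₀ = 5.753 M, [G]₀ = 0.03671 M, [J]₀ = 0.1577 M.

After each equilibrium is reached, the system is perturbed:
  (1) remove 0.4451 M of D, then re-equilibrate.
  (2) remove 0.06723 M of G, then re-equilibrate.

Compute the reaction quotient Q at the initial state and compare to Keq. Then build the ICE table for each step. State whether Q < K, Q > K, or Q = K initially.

Q₀ = 4.423 vs Keq = 1.6030e-04 ⇒ Q>K, reverse
Step 1:
                    D           A           G           J
  Initial       1.663       5.753     0.03671      0.1577
  Change       0.4697      0.1566      0.3132     -0.1566
  Equil         2.133        5.91      0.3499    0.001125
  solve Keq expr → x = -0.1566; check Q = 1.6030e-04
Then remove 0.4451 M of D.
Step 2:
                    D           A           G           J
  Initial       1.688        5.91      0.3499    0.001125
  Change     0.001687  5.6217e-04    0.001124 -5.6217e-04
  Equil         1.689        5.91       0.351  5.6265e-04
  solve Keq expr → x = -5.6217e-04; check Q = 1.6030e-04
Then remove 0.06723 M of G.
Step 3:
                    D           A           G           J
  Initial       1.689        5.91      0.2838  5.6265e-04
  Change   5.8052e-04  1.9351e-04  3.8701e-04 -1.9351e-04
  Equil          1.69        5.91      0.2841  3.6914e-04
  solve Keq expr → x = -1.9351e-04; check Q = 1.6030e-04

Q₀ = 4.423; Q > K (proceeds reverse)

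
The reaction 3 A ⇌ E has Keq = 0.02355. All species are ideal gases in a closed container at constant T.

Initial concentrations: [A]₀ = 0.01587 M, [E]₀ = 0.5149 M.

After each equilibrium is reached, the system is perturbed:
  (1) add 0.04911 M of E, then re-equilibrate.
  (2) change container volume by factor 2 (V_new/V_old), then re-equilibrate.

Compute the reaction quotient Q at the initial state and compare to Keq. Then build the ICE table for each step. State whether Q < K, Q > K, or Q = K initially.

Q₀ = 1.2882e+05; Q > K (proceeds reverse)

Q₀ = 1.2882e+05 vs Keq = 0.02355 ⇒ Q>K, reverse
Step 1:
                    A           E
  Initial     0.01587      0.5149
  Change         1.36     -0.4535
  Equil         1.376      0.0614
  solve Keq expr → x = -0.4535; check Q = 0.02355
Then add 0.04911 M of E.
Step 2:
                    A           E
  Initial       1.376      0.1105
  Change       0.1029    -0.03429
  Equil         1.479     0.07622
  solve Keq expr → x = -0.03429; check Q = 0.02355
Then change container volume by factor 2 (V_new/V_old).
Step 3:
                    A           E
  Initial      0.7396     0.03811
  Change        0.076    -0.02533
  Equil        0.8156     0.01278
  solve Keq expr → x = -0.02533; check Q = 0.02355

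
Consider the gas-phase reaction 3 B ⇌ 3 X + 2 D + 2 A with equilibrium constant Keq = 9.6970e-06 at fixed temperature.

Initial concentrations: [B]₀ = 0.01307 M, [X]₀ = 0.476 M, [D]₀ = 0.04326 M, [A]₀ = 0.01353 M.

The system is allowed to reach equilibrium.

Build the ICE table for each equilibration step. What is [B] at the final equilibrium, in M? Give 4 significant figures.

[B]_eq = 0.03078 M

Q₀ = 0.01655 vs Keq = 9.6970e-06 ⇒ Q>K, reverse
Step 1:
                   B          X          D          A
  I          0.01307      0.476    0.04326    0.01353
  C          0.01771   -0.01771   -0.01181   -0.01181
  E          0.03078     0.4583    0.03145   0.001723
  solve Keq expr → x = -0.005903; check Q = 9.6970e-06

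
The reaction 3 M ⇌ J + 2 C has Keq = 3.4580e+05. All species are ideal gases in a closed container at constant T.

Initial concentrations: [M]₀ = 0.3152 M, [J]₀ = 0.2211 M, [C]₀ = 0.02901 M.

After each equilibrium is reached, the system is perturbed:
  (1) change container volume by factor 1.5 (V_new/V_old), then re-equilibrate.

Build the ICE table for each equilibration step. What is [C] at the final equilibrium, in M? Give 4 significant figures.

Q₀ = 0.005942 vs Keq = 3.4580e+05 ⇒ Q<K, forward
Step 1:
                  M         J         C
  init       0.3152    0.2211   0.02901
  Δ         -0.3115    0.1038    0.2076
  eq       0.003747    0.3249    0.2366
  solve Keq expr → x = 0.1038; check Q = 3.4580e+05
Then change container volume by factor 1.5 (V_new/V_old).
Step 2:
                  M         J         C
  init     0.002498    0.2166    0.1578
  Δ               0         0         0
  eq       0.002498    0.2166    0.1578
  solve Keq expr → x = 0; check Q = 3.4580e+05

[C]_eq = 0.1578 M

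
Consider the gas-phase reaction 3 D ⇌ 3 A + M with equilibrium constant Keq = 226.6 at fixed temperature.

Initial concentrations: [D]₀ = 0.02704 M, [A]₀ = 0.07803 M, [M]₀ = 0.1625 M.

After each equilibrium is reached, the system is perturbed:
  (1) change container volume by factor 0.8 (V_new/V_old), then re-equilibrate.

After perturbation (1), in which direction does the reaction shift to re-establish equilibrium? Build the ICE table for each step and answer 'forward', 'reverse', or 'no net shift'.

Q₀ = 3.905 vs Keq = 226.6 ⇒ Q<K, forward
Step 1:
                   D          A          M
  init       0.02704    0.07803     0.1625
  Δ         -0.01831    0.01831   0.006103
  eq         0.00873    0.09634     0.1686
  solve Keq expr → x = 0.006103; check Q = 226.6
Then change container volume by factor 0.8 (V_new/V_old).
Step 2:
                   D          A          M
  init       0.01091     0.1204     0.2108
  Δ       7.6340e-04 -7.6340e-04 -2.5447e-04
  eq         0.01168     0.1197     0.2105
  solve Keq expr → x = -2.5447e-04; check Q = 226.6

Direction: reverse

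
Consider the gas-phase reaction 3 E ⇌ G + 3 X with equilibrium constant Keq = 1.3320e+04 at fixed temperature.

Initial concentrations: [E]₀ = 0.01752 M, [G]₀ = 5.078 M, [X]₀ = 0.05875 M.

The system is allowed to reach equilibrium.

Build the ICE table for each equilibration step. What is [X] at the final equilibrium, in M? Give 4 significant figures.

Q₀ = 191.5 vs Keq = 1.3320e+04 ⇒ Q<K, forward
Step 1:
                  E         G         X
  init      0.01752     5.078   0.05875
  Δ        -0.01236  0.004121   0.01236
  eq       0.005158     5.082   0.07111
  solve Keq expr → x = 0.004121; check Q = 1.3320e+04

[X]_eq = 0.07111 M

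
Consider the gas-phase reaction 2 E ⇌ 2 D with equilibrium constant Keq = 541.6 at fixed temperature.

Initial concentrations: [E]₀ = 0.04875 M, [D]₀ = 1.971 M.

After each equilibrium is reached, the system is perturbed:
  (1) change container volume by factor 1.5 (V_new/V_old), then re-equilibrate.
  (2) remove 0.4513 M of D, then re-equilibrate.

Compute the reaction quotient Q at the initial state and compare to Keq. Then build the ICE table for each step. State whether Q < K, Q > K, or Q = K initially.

Q₀ = 1635; Q > K (proceeds reverse)

Q₀ = 1635 vs Keq = 541.6 ⇒ Q>K, reverse
Step 1:
                    E           D
  I           0.04875       1.971
  C           0.03446    -0.03446
  E           0.08321       1.937
  solve Keq expr → x = -0.01723; check Q = 541.6
Then change container volume by factor 1.5 (V_new/V_old).
Step 2:
                    E           D
  I           0.05547       1.291
  C                 0           0
  E           0.05547       1.291
  solve Keq expr → x = 0; check Q = 541.6
Then remove 0.4513 M of D.
Step 3:
                    E           D
  I           0.05547      0.8397
  C          -0.01859     0.01859
  E           0.03688      0.8583
  solve Keq expr → x = 0.009297; check Q = 541.6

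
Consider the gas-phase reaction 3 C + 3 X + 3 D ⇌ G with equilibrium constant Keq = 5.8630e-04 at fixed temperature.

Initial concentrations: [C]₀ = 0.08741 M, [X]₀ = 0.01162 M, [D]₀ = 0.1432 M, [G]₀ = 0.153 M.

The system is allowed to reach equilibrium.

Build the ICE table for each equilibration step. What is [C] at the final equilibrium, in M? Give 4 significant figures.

Q₀ = 4.9723e+10 vs Keq = 5.8630e-04 ⇒ Q>K, reverse
Step 1:
                   C          X          D          G
  Initial    0.08741    0.01162     0.1432      0.153
  Change       0.459      0.459      0.459     -0.153
  Equil       0.5464     0.4706     0.6022 2.1770e-06
  solve Keq expr → x = -0.153; check Q = 5.8630e-04

[C]_eq = 0.5464 M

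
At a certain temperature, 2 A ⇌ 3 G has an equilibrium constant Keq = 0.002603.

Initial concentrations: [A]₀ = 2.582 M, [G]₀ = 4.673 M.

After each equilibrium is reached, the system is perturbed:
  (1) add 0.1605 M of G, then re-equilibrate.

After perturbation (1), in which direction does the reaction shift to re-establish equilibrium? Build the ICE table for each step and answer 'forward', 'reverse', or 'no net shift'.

Direction: reverse

Q₀ = 15.31 vs Keq = 0.002603 ⇒ Q>K, reverse
Step 1:
                   A          G
  init         2.582      4.673
  Δ            2.833     -4.249
  eq           5.415     0.4242
  solve Keq expr → x = -1.416; check Q = 0.002603
Then add 0.1605 M of G.
Step 2:
                   A          G
  init         5.415     0.5847
  Δ           0.1034    -0.1551
  eq           5.518     0.4295
  solve Keq expr → x = -0.05171; check Q = 0.002603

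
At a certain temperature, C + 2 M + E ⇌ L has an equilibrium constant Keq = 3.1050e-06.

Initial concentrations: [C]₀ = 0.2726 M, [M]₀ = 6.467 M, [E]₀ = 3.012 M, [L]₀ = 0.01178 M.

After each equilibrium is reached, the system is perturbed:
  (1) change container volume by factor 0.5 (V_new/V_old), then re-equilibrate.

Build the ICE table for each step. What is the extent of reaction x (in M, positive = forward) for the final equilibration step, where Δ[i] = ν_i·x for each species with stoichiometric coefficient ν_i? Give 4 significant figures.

Q₀ = 3.4305e-04 vs Keq = 3.1050e-06 ⇒ Q>K, reverse
Step 1:
                    C           M           E           L
  Initial      0.2726       6.467       3.012     0.01178
  Change      0.01167     0.02334     0.01167    -0.01167
  Equil        0.2843        6.49       3.024  1.1242e-04
  solve Keq expr → x = -0.01167; check Q = 3.1050e-06
Then change container volume by factor 0.5 (V_new/V_old).
Step 2:
                    C           M           E           L
  Initial      0.5685       12.98       6.047  2.2485e-04
  Change    -0.001568   -0.003135   -0.001568    0.001568
  Equil         0.567       12.98       6.046    0.001792
  solve Keq expr → x = 0.001568; check Q = 3.1050e-06

x = 0.001568 M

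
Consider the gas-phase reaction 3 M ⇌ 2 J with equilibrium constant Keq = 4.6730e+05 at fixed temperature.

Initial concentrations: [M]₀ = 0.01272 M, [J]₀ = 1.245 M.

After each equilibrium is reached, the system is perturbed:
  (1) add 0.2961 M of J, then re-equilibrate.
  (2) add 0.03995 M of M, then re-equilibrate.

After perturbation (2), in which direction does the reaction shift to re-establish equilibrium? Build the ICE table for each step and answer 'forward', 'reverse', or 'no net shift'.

Direction: forward

Q₀ = 7.5314e+05 vs Keq = 4.6730e+05 ⇒ Q>K, reverse
Step 1:
                   M          J
  I          0.01272      1.245
  C         0.002182  -0.001455
  E           0.0149      1.244
  solve Keq expr → x = -7.2731e-04; check Q = 4.6730e+05
Then add 0.2961 M of J.
Step 2:
                   M          J
  I           0.0149       1.54
  C         0.002269  -0.001513
  E          0.01717      1.538
  solve Keq expr → x = -7.5638e-04; check Q = 4.6730e+05
Then add 0.03995 M of M.
Step 3:
                   M          J
  I          0.05712      1.538
  C         -0.03975     0.0265
  E          0.01737      1.565
  solve Keq expr → x = 0.01325; check Q = 4.6730e+05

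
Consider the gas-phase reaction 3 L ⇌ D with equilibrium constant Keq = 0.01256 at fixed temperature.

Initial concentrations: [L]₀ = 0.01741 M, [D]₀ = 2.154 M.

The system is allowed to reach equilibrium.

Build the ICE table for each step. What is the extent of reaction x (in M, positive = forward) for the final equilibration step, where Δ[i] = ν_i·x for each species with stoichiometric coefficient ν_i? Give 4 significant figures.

Q₀ = 4.0818e+05 vs Keq = 0.01256 ⇒ Q>K, reverse
Step 1:
                  L         D
  init      0.01741     2.154
  Δ           4.007    -1.336
  eq          4.024    0.8184
  solve Keq expr → x = -1.336; check Q = 0.01256

x = -1.336 M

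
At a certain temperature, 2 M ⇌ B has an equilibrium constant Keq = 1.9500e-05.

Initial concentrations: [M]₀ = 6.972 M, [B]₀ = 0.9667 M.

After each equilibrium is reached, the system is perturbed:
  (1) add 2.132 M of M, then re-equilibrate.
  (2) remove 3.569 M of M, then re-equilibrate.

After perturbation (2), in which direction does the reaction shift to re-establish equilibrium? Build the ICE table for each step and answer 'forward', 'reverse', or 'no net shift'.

Q₀ = 0.01989 vs Keq = 1.9500e-05 ⇒ Q>K, reverse
Step 1:
                    M           B
  I             6.972      0.9667
  C              1.93     -0.9652
  E             8.902    0.001545
  solve Keq expr → x = -0.9652; check Q = 1.9500e-05
Then add 2.132 M of M.
Step 2:
                    M           B
  I             11.03    0.001545
  C         -0.001656  8.2813e-04
  E             11.03    0.002374
  solve Keq expr → x = 8.2813e-04; check Q = 1.9500e-05
Then remove 3.569 M of M.
Step 3:
                    M           B
  I             7.464    0.002374
  C          0.002573   -0.001287
  E             7.466    0.001087
  solve Keq expr → x = -0.001287; check Q = 1.9500e-05

Direction: reverse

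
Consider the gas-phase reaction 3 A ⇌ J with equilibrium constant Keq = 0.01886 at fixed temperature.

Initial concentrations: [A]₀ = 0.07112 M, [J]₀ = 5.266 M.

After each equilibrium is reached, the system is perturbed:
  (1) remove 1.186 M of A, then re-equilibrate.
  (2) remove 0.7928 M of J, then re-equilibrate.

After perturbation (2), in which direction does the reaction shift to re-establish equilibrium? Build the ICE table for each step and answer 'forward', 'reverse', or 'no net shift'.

Q₀ = 1.4639e+04 vs Keq = 0.01886 ⇒ Q>K, reverse
Step 1:
                   A          J
  I          0.07112      5.266
  C            5.581      -1.86
  E            5.652      3.406
  solve Keq expr → x = -1.86; check Q = 0.01886
Then remove 1.186 M of A.
Step 2:
                   A          J
  I            4.466      3.406
  C            0.996     -0.332
  E            5.462      3.074
  solve Keq expr → x = -0.332; check Q = 0.01886
Then remove 0.7928 M of J.
Step 3:
                   A          J
  I            5.462      2.281
  C          -0.4183     0.1394
  E            5.044       2.42
  solve Keq expr → x = 0.1394; check Q = 0.01886

Direction: forward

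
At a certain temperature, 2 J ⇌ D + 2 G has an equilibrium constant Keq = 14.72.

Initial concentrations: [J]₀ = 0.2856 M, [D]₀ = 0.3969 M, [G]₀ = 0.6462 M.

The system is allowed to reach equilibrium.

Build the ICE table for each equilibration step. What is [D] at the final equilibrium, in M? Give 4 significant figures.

[D]_eq = 0.4691 M

Q₀ = 2.032 vs Keq = 14.72 ⇒ Q<K, forward
Step 1:
                  J         D         G
  Initial    0.2856    0.3969    0.6462
  Change    -0.1445   0.07223    0.1445
  Equil      0.1411    0.4691    0.7907
  solve Keq expr → x = 0.07223; check Q = 14.72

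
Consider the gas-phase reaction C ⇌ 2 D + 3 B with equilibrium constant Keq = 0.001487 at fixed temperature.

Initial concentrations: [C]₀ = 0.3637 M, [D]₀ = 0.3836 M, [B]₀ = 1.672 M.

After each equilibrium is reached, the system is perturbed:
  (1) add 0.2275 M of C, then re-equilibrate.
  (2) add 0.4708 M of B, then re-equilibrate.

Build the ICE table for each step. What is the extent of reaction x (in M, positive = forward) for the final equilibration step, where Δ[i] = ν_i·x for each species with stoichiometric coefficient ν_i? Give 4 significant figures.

Q₀ = 1.891 vs Keq = 0.001487 ⇒ Q>K, reverse
Step 1:
                   C          D          B
  init        0.3637     0.3836      1.672
  Δ             0.18      -0.36      -0.54
  eq          0.5437    0.02361      1.132
  solve Keq expr → x = -0.18; check Q = 0.001487
Then add 0.2275 M of C.
Step 2:
                   C          D          B
  init        0.7712    0.02361      1.132
  Δ        -0.002118   0.004235   0.006353
  eq          0.7691    0.02784      1.138
  solve Keq expr → x = 0.002118; check Q = 0.001487
Then add 0.4708 M of B.
Step 3:
                   C          D          B
  init        0.7691    0.02784      1.609
  Δ          0.00548   -0.01096   -0.01644
  eq          0.7746    0.01688      1.593
  solve Keq expr → x = -0.00548; check Q = 0.001487

x = -0.00548 M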